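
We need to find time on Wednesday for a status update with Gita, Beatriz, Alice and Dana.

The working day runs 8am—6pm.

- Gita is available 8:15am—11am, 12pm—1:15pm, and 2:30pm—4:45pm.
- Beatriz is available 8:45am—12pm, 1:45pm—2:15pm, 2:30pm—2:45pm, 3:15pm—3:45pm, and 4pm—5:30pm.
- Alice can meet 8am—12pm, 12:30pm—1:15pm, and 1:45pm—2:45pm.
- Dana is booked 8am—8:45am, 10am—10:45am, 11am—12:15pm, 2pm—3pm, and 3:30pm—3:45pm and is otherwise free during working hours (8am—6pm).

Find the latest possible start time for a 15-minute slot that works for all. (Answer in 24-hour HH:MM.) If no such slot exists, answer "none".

Dana free within 08:00–18:00: 08:45–10:00, 10:45–11:00, 12:15–14:00, 15:00–15:30, 15:45–18:00.
Gita ∩ Beatriz: 08:45–11:00, 14:30–14:45, 15:15–15:45, 16:00–16:45.
Gita ∩ Beatriz ∩ Alice: 08:45–11:00, 14:30–14:45.
Gita ∩ Beatriz ∩ Alice ∩ Dana: 08:45–10:00, 10:45–11:00.
Windows ≥ 15 min: 08:45–10:00, 10:45–11:00.
Latest start in the last window 10:45–11:00 is 11:00 − 15 min = 10:45.

10:45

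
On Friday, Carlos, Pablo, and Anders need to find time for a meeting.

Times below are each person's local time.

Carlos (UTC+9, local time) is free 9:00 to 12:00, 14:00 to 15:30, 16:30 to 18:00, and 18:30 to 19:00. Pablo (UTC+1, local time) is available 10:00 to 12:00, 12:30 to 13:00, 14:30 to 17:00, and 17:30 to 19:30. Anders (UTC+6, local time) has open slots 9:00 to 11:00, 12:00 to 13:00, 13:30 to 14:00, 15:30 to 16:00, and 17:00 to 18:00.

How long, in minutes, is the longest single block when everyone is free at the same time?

30 minutes

Carlos → UTC: 00:00–03:00, 05:00–06:30, 07:30–09:00, 09:30–10:00.
Pablo → UTC: 09:00–11:00, 11:30–12:00, 13:30–16:00, 16:30–18:30.
Anders → UTC: 03:00–05:00, 06:00–07:00, 07:30–08:00, 09:30–10:00, 11:00–12:00.
Carlos ∩ Pablo: 09:30–10:00.
Carlos ∩ Pablo ∩ Anders: 09:30–10:00.
Single common window of 30 minutes.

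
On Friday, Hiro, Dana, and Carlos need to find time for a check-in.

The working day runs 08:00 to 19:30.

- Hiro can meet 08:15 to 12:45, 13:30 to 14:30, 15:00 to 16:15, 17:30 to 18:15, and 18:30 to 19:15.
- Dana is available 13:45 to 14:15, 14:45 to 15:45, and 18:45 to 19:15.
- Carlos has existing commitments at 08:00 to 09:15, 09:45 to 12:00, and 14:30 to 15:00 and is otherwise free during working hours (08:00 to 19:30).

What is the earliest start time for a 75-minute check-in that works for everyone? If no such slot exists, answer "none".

none

Carlos free within 08:00–19:30: 09:15–09:45, 12:00–14:30, 15:00–19:30.
Hiro ∩ Dana: 13:45–14:15, 15:00–15:45, 18:45–19:15.
Hiro ∩ Dana ∩ Carlos: 13:45–14:15, 15:00–15:45, 18:45–19:15.
Windows ≥ 75 min: (none).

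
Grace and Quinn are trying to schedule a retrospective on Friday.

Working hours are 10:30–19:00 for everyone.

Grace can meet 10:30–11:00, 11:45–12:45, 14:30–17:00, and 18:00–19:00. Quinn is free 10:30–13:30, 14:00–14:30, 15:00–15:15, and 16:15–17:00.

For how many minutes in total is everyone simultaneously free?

150 minutes

Grace ∩ Quinn: 10:30–11:00, 11:45–12:45, 15:00–15:15, 16:15–17:00.
Total common minutes: 30 + 60 + 15 + 45 = 150.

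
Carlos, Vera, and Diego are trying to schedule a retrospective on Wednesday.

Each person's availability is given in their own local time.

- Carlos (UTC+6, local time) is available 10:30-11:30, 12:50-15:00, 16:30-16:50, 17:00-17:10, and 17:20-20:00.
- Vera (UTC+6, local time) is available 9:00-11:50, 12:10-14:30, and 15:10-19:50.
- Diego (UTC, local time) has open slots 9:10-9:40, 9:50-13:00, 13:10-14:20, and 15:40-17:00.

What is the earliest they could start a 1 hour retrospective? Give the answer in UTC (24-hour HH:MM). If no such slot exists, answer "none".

Carlos → UTC: 04:30–05:30, 06:50–09:00, 10:30–10:50, 11:00–11:10, 11:20–14:00.
Vera → UTC: 03:00–05:50, 06:10–08:30, 09:10–13:50.
Diego → UTC: 09:10–09:40, 09:50–13:00, 13:10–14:20, 15:40–17:00.
Carlos ∩ Vera: 04:30–05:30, 06:50–08:30, 10:30–10:50, 11:00–11:10, 11:20–13:50.
Carlos ∩ Vera ∩ Diego: 10:30–10:50, 11:00–11:10, 11:20–13:00, 13:10–13:50.
Windows ≥ 60 min: 11:20–13:00.
Earliest such window starts at 11:20.

11:20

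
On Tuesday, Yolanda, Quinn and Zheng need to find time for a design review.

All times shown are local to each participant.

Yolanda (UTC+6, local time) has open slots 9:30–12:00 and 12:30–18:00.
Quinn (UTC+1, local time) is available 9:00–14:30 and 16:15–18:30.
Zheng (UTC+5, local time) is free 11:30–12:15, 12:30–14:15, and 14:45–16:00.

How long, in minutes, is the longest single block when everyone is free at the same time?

75 minutes

Yolanda → UTC: 03:30–06:00, 06:30–12:00.
Quinn → UTC: 08:00–13:30, 15:15–17:30.
Zheng → UTC: 06:30–07:15, 07:30–09:15, 09:45–11:00.
Yolanda ∩ Quinn: 08:00–12:00.
Yolanda ∩ Quinn ∩ Zheng: 08:00–09:15, 09:45–11:00.
Common window lengths: 75, 75 min; longest is 75.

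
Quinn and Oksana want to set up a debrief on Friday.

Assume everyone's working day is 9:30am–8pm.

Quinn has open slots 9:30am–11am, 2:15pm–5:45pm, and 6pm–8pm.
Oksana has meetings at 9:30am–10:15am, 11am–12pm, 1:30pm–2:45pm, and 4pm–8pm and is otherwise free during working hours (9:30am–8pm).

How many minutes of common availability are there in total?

120 minutes

Oksana free within 09:30–20:00: 10:15–11:00, 12:00–13:30, 14:45–16:00.
Quinn ∩ Oksana: 10:15–11:00, 14:45–16:00.
Total common minutes: 45 + 75 = 120.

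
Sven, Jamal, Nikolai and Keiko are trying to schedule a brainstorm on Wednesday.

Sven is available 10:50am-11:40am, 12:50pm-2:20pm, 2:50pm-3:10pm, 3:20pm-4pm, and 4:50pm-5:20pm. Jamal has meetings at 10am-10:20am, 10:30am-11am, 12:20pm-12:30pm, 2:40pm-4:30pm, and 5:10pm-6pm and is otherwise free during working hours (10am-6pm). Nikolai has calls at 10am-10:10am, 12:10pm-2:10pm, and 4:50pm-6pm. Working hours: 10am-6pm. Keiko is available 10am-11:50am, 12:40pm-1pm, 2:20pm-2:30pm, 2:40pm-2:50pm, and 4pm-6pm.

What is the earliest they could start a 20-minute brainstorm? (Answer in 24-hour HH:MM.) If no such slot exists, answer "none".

11:00

Jamal free within 10:00–18:00: 10:20–10:30, 11:00–12:20, 12:30–14:40, 16:30–17:10.
Nikolai free within 10:00–18:00: 10:10–12:10, 14:10–16:50.
Sven ∩ Jamal: 11:00–11:40, 12:50–14:20, 16:50–17:10.
Sven ∩ Jamal ∩ Nikolai: 11:00–11:40, 14:10–14:20.
Sven ∩ Jamal ∩ Nikolai ∩ Keiko: 11:00–11:40.
Windows ≥ 20 min: 11:00–11:40.
Earliest such window starts at 11:00.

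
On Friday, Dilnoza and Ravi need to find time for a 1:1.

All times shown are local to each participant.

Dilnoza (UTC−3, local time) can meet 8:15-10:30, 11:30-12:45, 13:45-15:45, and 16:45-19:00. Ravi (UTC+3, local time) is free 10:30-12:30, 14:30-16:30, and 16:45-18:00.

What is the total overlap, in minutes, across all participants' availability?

150 minutes

Dilnoza → UTC: 11:15–13:30, 14:30–15:45, 16:45–18:45, 19:45–22:00.
Ravi → UTC: 07:30–09:30, 11:30–13:30, 13:45–15:00.
Dilnoza ∩ Ravi: 11:30–13:30, 14:30–15:00.
Total common minutes: 120 + 30 = 150.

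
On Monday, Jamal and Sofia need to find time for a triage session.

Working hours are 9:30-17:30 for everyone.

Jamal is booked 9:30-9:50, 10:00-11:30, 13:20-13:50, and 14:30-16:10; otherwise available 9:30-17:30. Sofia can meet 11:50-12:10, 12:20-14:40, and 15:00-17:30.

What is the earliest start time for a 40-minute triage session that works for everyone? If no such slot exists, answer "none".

Jamal free within 09:30–17:30: 09:50–10:00, 11:30–13:20, 13:50–14:30, 16:10–17:30.
Jamal ∩ Sofia: 11:50–12:10, 12:20–13:20, 13:50–14:30, 16:10–17:30.
Windows ≥ 40 min: 12:20–13:20, 13:50–14:30, 16:10–17:30.
Earliest such window starts at 12:20.

12:20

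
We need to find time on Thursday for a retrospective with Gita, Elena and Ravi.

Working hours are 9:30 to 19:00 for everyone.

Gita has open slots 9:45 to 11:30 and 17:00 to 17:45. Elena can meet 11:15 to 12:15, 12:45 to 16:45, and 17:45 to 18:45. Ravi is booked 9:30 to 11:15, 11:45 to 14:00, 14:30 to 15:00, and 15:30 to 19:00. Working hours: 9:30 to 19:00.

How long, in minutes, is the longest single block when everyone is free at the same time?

Ravi free within 09:30–19:00: 11:15–11:45, 14:00–14:30, 15:00–15:30.
Gita ∩ Elena: 11:15–11:30.
Gita ∩ Elena ∩ Ravi: 11:15–11:30.
Single common window of 15 minutes.

15 minutes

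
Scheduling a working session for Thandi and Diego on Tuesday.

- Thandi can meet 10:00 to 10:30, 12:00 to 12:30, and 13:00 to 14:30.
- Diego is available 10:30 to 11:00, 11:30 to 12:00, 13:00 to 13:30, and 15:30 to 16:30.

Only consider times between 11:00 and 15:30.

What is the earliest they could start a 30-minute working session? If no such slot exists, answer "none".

Thandi ∩ Diego: 13:00–13:30.
Restricted to 11:00–15:30: 13:00–13:30.
Windows ≥ 30 min: 13:00–13:30.
Earliest such window starts at 13:00.

13:00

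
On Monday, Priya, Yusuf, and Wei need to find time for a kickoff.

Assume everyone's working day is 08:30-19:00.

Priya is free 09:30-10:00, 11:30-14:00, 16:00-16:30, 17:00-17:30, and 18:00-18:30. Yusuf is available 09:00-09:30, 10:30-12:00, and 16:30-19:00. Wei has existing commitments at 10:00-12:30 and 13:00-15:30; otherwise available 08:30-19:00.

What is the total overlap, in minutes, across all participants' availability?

60 minutes

Wei free within 08:30–19:00: 08:30–10:00, 12:30–13:00, 15:30–19:00.
Priya ∩ Yusuf: 11:30–12:00, 17:00–17:30, 18:00–18:30.
Priya ∩ Yusuf ∩ Wei: 17:00–17:30, 18:00–18:30.
Total common minutes: 30 + 30 = 60.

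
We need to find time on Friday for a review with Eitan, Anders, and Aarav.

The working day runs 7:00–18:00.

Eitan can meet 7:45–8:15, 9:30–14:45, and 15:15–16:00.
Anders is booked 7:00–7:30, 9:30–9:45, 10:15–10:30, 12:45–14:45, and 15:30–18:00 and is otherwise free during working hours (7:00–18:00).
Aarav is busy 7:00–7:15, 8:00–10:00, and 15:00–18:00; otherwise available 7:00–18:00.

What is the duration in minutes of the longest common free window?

Anders free within 07:00–18:00: 07:30–09:30, 09:45–10:15, 10:30–12:45, 14:45–15:30.
Aarav free within 07:00–18:00: 07:15–08:00, 10:00–15:00.
Eitan ∩ Anders: 07:45–08:15, 09:45–10:15, 10:30–12:45, 15:15–15:30.
Eitan ∩ Anders ∩ Aarav: 07:45–08:00, 10:00–10:15, 10:30–12:45.
Common window lengths: 15, 15, 135 min; longest is 135.

135 minutes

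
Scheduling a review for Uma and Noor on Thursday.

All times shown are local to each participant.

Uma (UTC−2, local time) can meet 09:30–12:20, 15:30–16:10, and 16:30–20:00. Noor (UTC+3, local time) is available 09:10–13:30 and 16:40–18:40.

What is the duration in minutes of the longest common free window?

Uma → UTC: 11:30–14:20, 17:30–18:10, 18:30–22:00.
Noor → UTC: 06:10–10:30, 13:40–15:40.
Uma ∩ Noor: 13:40–14:20.
Single common window of 40 minutes.

40 minutes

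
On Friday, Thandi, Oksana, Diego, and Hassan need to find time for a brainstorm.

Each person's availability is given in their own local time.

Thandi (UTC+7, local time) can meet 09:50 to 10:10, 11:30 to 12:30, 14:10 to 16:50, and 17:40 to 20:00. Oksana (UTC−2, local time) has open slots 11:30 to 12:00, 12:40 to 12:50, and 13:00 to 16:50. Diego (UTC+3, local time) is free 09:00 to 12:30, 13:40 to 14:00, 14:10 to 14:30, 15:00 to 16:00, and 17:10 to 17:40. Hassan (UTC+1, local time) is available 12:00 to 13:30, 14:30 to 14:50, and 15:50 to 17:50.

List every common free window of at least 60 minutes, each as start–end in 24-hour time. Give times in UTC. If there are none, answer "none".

Thandi → UTC: 02:50–03:10, 04:30–05:30, 07:10–09:50, 10:40–13:00.
Oksana → UTC: 13:30–14:00, 14:40–14:50, 15:00–18:50.
Diego → UTC: 06:00–09:30, 10:40–11:00, 11:10–11:30, 12:00–13:00, 14:10–14:40.
Hassan → UTC: 11:00–12:30, 13:30–13:50, 14:50–16:50.
Thandi ∩ Oksana: (none).
Thandi ∩ Oksana ∩ Diego: (none).
Thandi ∩ Oksana ∩ Diego ∩ Hassan: (none).
Windows ≥ 60 min: (none).

none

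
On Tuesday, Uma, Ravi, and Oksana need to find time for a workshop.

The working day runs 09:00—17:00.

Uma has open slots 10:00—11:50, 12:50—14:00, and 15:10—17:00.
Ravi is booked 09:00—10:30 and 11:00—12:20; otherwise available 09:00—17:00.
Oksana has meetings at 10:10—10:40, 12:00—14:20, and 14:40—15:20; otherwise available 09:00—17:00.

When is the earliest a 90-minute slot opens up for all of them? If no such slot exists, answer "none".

15:20

Ravi free within 09:00–17:00: 10:30–11:00, 12:20–17:00.
Oksana free within 09:00–17:00: 09:00–10:10, 10:40–12:00, 14:20–14:40, 15:20–17:00.
Uma ∩ Ravi: 10:30–11:00, 12:50–14:00, 15:10–17:00.
Uma ∩ Ravi ∩ Oksana: 10:40–11:00, 15:20–17:00.
Windows ≥ 90 min: 15:20–17:00.
Earliest such window starts at 15:20.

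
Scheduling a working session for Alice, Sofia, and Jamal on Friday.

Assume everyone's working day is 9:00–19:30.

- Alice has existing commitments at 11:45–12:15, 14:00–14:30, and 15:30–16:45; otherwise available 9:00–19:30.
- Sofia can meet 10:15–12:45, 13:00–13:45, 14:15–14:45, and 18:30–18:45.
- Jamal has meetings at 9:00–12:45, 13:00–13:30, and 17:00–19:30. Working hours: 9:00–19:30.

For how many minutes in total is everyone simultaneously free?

30 minutes

Alice free within 09:00–19:30: 09:00–11:45, 12:15–14:00, 14:30–15:30, 16:45–19:30.
Jamal free within 09:00–19:30: 12:45–13:00, 13:30–17:00.
Alice ∩ Sofia: 10:15–11:45, 12:15–12:45, 13:00–13:45, 14:30–14:45, 18:30–18:45.
Alice ∩ Sofia ∩ Jamal: 13:30–13:45, 14:30–14:45.
Total common minutes: 15 + 15 = 30.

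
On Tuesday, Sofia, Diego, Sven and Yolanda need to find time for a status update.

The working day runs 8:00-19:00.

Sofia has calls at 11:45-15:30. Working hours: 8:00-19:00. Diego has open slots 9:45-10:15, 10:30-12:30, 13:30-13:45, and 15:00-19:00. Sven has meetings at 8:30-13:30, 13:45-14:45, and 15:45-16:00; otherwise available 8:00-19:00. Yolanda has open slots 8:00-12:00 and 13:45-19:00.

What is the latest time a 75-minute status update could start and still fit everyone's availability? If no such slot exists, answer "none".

17:45

Sofia free within 08:00–19:00: 08:00–11:45, 15:30–19:00.
Sven free within 08:00–19:00: 08:00–08:30, 13:30–13:45, 14:45–15:45, 16:00–19:00.
Sofia ∩ Diego: 09:45–10:15, 10:30–11:45, 15:30–19:00.
Sofia ∩ Diego ∩ Sven: 15:30–15:45, 16:00–19:00.
Sofia ∩ Diego ∩ Sven ∩ Yolanda: 15:30–15:45, 16:00–19:00.
Windows ≥ 75 min: 16:00–19:00.
Latest start in the last window 16:00–19:00 is 19:00 − 75 min = 17:45.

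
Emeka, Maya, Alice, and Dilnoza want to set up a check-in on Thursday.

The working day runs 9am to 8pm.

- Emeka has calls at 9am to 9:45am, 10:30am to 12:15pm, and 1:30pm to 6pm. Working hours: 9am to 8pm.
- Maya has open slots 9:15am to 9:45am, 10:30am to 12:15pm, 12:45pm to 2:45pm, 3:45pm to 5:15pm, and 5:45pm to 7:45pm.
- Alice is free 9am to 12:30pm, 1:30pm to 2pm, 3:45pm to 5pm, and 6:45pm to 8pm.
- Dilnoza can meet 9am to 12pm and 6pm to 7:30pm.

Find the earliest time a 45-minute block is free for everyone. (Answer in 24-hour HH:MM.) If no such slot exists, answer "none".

Emeka free within 09:00–20:00: 09:45–10:30, 12:15–13:30, 18:00–20:00.
Emeka ∩ Maya: 12:45–13:30, 18:00–19:45.
Emeka ∩ Maya ∩ Alice: 18:45–19:45.
Emeka ∩ Maya ∩ Alice ∩ Dilnoza: 18:45–19:30.
Windows ≥ 45 min: 18:45–19:30.
Earliest such window starts at 18:45.

18:45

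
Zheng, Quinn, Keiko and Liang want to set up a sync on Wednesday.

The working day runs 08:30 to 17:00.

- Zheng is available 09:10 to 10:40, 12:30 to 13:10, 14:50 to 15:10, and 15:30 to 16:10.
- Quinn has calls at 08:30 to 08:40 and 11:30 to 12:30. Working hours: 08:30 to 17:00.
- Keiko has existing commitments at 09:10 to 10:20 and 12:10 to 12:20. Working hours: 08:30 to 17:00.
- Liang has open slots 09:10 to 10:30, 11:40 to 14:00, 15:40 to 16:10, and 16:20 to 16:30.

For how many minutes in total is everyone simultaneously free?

Quinn free within 08:30–17:00: 08:40–11:30, 12:30–17:00.
Keiko free within 08:30–17:00: 08:30–09:10, 10:20–12:10, 12:20–17:00.
Zheng ∩ Quinn: 09:10–10:40, 12:30–13:10, 14:50–15:10, 15:30–16:10.
Zheng ∩ Quinn ∩ Keiko: 10:20–10:40, 12:30–13:10, 14:50–15:10, 15:30–16:10.
Zheng ∩ Quinn ∩ Keiko ∩ Liang: 10:20–10:30, 12:30–13:10, 15:40–16:10.
Total common minutes: 10 + 40 + 30 = 80.

80 minutes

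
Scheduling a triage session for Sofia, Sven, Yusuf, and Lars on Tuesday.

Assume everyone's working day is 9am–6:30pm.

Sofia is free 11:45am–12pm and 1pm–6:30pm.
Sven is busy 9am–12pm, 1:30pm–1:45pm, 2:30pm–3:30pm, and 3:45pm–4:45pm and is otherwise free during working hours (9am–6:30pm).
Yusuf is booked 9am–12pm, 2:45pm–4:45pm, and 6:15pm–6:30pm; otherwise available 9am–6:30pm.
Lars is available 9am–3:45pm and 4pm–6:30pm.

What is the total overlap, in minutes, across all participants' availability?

165 minutes

Sven free within 09:00–18:30: 12:00–13:30, 13:45–14:30, 15:30–15:45, 16:45–18:30.
Yusuf free within 09:00–18:30: 12:00–14:45, 16:45–18:15.
Sofia ∩ Sven: 13:00–13:30, 13:45–14:30, 15:30–15:45, 16:45–18:30.
Sofia ∩ Sven ∩ Yusuf: 13:00–13:30, 13:45–14:30, 16:45–18:15.
Sofia ∩ Sven ∩ Yusuf ∩ Lars: 13:00–13:30, 13:45–14:30, 16:45–18:15.
Total common minutes: 30 + 45 + 90 = 165.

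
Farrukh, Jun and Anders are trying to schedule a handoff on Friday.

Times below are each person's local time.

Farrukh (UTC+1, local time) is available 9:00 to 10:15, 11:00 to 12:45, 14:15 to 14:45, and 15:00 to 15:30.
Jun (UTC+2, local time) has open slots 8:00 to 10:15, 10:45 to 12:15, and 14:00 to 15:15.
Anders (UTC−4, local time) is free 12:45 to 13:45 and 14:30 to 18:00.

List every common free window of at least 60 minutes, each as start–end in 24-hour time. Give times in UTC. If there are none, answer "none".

none

Farrukh → UTC: 08:00–09:15, 10:00–11:45, 13:15–13:45, 14:00–14:30.
Jun → UTC: 06:00–08:15, 08:45–10:15, 12:00–13:15.
Anders → UTC: 16:45–17:45, 18:30–22:00.
Farrukh ∩ Jun: 08:00–08:15, 08:45–09:15, 10:00–10:15.
Farrukh ∩ Jun ∩ Anders: (none).
Windows ≥ 60 min: (none).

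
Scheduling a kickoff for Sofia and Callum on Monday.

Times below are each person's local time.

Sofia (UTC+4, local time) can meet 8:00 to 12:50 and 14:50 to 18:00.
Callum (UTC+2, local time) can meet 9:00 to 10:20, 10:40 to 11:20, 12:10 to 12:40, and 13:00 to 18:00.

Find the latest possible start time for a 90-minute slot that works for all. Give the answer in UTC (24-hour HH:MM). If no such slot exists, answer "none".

12:30

Sofia → UTC: 04:00–08:50, 10:50–14:00.
Callum → UTC: 07:00–08:20, 08:40–09:20, 10:10–10:40, 11:00–16:00.
Sofia ∩ Callum: 07:00–08:20, 08:40–08:50, 11:00–14:00.
Windows ≥ 90 min: 11:00–14:00.
Latest start in the last window 11:00–14:00 is 14:00 − 90 min = 12:30.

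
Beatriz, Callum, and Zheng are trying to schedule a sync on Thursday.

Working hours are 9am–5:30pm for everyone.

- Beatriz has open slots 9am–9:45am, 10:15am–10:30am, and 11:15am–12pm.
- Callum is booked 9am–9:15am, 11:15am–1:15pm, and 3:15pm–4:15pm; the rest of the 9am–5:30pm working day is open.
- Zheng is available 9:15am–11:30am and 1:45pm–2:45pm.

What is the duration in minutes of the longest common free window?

Callum free within 09:00–17:30: 09:15–11:15, 13:15–15:15, 16:15–17:30.
Beatriz ∩ Callum: 09:15–09:45, 10:15–10:30.
Beatriz ∩ Callum ∩ Zheng: 09:15–09:45, 10:15–10:30.
Common window lengths: 30, 15 min; longest is 30.

30 minutes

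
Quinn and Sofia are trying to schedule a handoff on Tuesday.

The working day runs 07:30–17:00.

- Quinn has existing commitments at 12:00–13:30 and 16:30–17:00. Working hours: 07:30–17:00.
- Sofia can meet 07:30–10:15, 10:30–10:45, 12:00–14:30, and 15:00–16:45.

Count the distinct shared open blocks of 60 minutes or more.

3

Quinn free within 07:30–17:00: 07:30–12:00, 13:30–16:30.
Quinn ∩ Sofia: 07:30–10:15, 10:30–10:45, 13:30–14:30, 15:00–16:30.
Windows ≥ 60 min: 07:30–10:15, 13:30–14:30, 15:00–16:30.
That's 3 windows.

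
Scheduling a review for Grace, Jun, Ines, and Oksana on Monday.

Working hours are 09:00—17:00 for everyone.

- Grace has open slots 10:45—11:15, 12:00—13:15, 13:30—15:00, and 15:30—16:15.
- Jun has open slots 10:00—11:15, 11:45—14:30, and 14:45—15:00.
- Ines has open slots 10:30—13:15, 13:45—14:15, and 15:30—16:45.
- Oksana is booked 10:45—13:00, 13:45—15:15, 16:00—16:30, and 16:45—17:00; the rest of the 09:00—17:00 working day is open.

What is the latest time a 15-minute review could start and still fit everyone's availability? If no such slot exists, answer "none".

13:00

Oksana free within 09:00–17:00: 09:00–10:45, 13:00–13:45, 15:15–16:00, 16:30–16:45.
Grace ∩ Jun: 10:45–11:15, 12:00–13:15, 13:30–14:30, 14:45–15:00.
Grace ∩ Jun ∩ Ines: 10:45–11:15, 12:00–13:15, 13:45–14:15.
Grace ∩ Jun ∩ Ines ∩ Oksana: 13:00–13:15.
Windows ≥ 15 min: 13:00–13:15.
Latest start in the last window 13:00–13:15 is 13:15 − 15 min = 13:00.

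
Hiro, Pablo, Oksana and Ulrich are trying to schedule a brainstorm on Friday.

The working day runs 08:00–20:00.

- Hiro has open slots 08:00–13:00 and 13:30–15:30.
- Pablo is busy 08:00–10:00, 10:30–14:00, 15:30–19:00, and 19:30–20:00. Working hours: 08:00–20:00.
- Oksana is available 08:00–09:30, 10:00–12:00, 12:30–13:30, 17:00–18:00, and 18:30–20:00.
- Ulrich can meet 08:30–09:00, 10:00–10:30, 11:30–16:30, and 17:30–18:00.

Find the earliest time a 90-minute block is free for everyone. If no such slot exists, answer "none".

none

Pablo free within 08:00–20:00: 10:00–10:30, 14:00–15:30, 19:00–19:30.
Hiro ∩ Pablo: 10:00–10:30, 14:00–15:30.
Hiro ∩ Pablo ∩ Oksana: 10:00–10:30.
Hiro ∩ Pablo ∩ Oksana ∩ Ulrich: 10:00–10:30.
Windows ≥ 90 min: (none).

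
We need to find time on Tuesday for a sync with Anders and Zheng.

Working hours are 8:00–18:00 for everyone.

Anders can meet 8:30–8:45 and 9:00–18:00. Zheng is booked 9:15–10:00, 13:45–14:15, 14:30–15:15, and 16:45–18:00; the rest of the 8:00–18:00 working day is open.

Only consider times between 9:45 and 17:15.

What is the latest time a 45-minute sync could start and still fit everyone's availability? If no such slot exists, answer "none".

Zheng free within 08:00–18:00: 08:00–09:15, 10:00–13:45, 14:15–14:30, 15:15–16:45.
Anders ∩ Zheng: 08:30–08:45, 09:00–09:15, 10:00–13:45, 14:15–14:30, 15:15–16:45.
Restricted to 09:45–17:15: 10:00–13:45, 14:15–14:30, 15:15–16:45.
Windows ≥ 45 min: 10:00–13:45, 15:15–16:45.
Latest start in the last window 15:15–16:45 is 16:45 − 45 min = 16:00.

16:00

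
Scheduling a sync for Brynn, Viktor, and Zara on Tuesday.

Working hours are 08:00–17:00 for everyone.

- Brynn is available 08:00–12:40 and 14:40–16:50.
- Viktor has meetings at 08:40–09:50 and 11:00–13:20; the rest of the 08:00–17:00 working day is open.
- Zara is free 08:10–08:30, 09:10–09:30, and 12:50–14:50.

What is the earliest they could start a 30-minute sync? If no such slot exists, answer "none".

Viktor free within 08:00–17:00: 08:00–08:40, 09:50–11:00, 13:20–17:00.
Brynn ∩ Viktor: 08:00–08:40, 09:50–11:00, 14:40–16:50.
Brynn ∩ Viktor ∩ Zara: 08:10–08:30, 14:40–14:50.
Windows ≥ 30 min: (none).

none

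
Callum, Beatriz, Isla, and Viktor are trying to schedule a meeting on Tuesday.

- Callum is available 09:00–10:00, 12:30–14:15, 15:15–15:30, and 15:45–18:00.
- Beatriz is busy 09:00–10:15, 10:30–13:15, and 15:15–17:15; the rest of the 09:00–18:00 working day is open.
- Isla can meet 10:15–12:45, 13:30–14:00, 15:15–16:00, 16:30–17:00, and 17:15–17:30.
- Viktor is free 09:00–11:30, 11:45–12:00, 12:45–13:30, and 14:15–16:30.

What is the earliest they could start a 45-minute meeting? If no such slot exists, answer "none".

none

Beatriz free within 09:00–18:00: 10:15–10:30, 13:15–15:15, 17:15–18:00.
Callum ∩ Beatriz: 13:15–14:15, 17:15–18:00.
Callum ∩ Beatriz ∩ Isla: 13:30–14:00, 17:15–17:30.
Callum ∩ Beatriz ∩ Isla ∩ Viktor: (none).
Windows ≥ 45 min: (none).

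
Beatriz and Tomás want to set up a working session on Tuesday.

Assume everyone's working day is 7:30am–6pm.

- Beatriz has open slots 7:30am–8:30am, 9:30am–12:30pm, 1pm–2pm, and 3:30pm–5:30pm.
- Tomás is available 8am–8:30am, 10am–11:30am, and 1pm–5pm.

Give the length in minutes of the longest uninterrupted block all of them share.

90 minutes

Beatriz ∩ Tomás: 08:00–08:30, 10:00–11:30, 13:00–14:00, 15:30–17:00.
Common window lengths: 30, 90, 60, 90 min; longest is 90.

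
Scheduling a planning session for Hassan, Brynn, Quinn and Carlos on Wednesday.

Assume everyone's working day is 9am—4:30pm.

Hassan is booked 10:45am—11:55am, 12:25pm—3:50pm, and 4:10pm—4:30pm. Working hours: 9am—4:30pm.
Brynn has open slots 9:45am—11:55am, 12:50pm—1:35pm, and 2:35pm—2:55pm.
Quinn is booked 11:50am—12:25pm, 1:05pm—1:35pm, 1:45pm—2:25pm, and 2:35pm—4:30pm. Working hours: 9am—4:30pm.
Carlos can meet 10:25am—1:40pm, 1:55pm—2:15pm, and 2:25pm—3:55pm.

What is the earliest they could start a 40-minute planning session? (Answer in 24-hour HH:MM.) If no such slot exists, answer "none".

Hassan free within 09:00–16:30: 09:00–10:45, 11:55–12:25, 15:50–16:10.
Quinn free within 09:00–16:30: 09:00–11:50, 12:25–13:05, 13:35–13:45, 14:25–14:35.
Hassan ∩ Brynn: 09:45–10:45.
Hassan ∩ Brynn ∩ Quinn: 09:45–10:45.
Hassan ∩ Brynn ∩ Quinn ∩ Carlos: 10:25–10:45.
Windows ≥ 40 min: (none).

none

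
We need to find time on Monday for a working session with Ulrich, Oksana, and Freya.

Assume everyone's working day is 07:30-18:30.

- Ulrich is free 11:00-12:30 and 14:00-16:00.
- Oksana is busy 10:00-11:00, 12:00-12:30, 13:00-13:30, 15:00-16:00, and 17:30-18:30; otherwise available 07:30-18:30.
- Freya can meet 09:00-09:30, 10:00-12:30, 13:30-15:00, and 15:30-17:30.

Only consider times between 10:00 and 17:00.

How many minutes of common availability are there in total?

120 minutes

Oksana free within 07:30–18:30: 07:30–10:00, 11:00–12:00, 12:30–13:00, 13:30–15:00, 16:00–17:30.
Ulrich ∩ Oksana: 11:00–12:00, 14:00–15:00.
Ulrich ∩ Oksana ∩ Freya: 11:00–12:00, 14:00–15:00.
Restricted to 10:00–17:00: 11:00–12:00, 14:00–15:00.
Total common minutes: 60 + 60 = 120.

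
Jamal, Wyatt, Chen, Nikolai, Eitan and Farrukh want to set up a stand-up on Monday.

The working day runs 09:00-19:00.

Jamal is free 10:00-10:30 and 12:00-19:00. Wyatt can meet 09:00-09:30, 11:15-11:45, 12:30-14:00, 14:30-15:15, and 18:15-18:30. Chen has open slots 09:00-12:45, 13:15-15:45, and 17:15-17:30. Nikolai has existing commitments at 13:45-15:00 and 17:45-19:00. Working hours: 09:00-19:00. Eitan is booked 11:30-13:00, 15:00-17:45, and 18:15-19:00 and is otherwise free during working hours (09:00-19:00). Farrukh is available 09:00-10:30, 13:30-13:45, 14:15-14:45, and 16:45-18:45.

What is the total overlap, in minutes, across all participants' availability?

15 minutes

Nikolai free within 09:00–19:00: 09:00–13:45, 15:00–17:45.
Eitan free within 09:00–19:00: 09:00–11:30, 13:00–15:00, 17:45–18:15.
Jamal ∩ Wyatt: 12:30–14:00, 14:30–15:15, 18:15–18:30.
Jamal ∩ Wyatt ∩ Chen: 12:30–12:45, 13:15–14:00, 14:30–15:15.
Jamal ∩ Wyatt ∩ Chen ∩ Nikolai: 12:30–12:45, 13:15–13:45, 15:00–15:15.
Jamal ∩ Wyatt ∩ Chen ∩ Nikolai ∩ Eitan: 13:15–13:45.
Jamal ∩ Wyatt ∩ Chen ∩ Nikolai ∩ Eitan ∩ Farrukh: 13:30–13:45.
Total common minutes: 15.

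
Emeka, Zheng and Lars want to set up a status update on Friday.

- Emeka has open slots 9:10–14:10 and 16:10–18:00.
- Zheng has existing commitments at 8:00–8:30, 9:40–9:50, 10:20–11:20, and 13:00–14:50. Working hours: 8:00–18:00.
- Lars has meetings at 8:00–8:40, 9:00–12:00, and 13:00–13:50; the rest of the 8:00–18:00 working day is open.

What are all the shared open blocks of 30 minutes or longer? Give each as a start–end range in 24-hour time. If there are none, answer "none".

12:00–13:00, 16:10–18:00

Zheng free within 08:00–18:00: 08:30–09:40, 09:50–10:20, 11:20–13:00, 14:50–18:00.
Lars free within 08:00–18:00: 08:40–09:00, 12:00–13:00, 13:50–18:00.
Emeka ∩ Zheng: 09:10–09:40, 09:50–10:20, 11:20–13:00, 16:10–18:00.
Emeka ∩ Zheng ∩ Lars: 12:00–13:00, 16:10–18:00.
Windows ≥ 30 min: 12:00–13:00, 16:10–18:00.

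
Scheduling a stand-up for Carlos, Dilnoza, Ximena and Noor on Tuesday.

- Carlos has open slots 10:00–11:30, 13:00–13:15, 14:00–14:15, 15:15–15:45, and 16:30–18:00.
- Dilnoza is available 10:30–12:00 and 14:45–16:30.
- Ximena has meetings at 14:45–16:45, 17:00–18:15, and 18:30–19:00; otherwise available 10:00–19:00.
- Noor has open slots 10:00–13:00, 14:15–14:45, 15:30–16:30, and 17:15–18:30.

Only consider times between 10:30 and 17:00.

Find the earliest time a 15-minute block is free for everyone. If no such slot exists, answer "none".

Ximena free within 10:00–19:00: 10:00–14:45, 16:45–17:00, 18:15–18:30.
Carlos ∩ Dilnoza: 10:30–11:30, 15:15–15:45.
Carlos ∩ Dilnoza ∩ Ximena: 10:30–11:30.
Carlos ∩ Dilnoza ∩ Ximena ∩ Noor: 10:30–11:30.
Restricted to 10:30–17:00: 10:30–11:30.
Windows ≥ 15 min: 10:30–11:30.
Earliest such window starts at 10:30.

10:30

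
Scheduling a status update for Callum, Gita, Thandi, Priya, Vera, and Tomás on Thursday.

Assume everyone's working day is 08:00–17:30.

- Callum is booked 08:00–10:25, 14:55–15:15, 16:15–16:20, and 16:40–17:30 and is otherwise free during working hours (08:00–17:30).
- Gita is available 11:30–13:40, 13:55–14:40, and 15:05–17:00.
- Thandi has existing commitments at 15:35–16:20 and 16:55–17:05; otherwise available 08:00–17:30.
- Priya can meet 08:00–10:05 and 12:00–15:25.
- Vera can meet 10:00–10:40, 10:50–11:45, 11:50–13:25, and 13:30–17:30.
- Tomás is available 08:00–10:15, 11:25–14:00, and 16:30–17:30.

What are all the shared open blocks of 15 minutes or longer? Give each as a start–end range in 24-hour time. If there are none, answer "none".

Callum free within 08:00–17:30: 10:25–14:55, 15:15–16:15, 16:20–16:40.
Thandi free within 08:00–17:30: 08:00–15:35, 16:20–16:55, 17:05–17:30.
Callum ∩ Gita: 11:30–13:40, 13:55–14:40, 15:15–16:15, 16:20–16:40.
Callum ∩ Gita ∩ Thandi: 11:30–13:40, 13:55–14:40, 15:15–15:35, 16:20–16:40.
Callum ∩ Gita ∩ Thandi ∩ Priya: 12:00–13:40, 13:55–14:40, 15:15–15:25.
Callum ∩ Gita ∩ Thandi ∩ Priya ∩ Vera: 12:00–13:25, 13:30–13:40, 13:55–14:40, 15:15–15:25.
Callum ∩ Gita ∩ Thandi ∩ Priya ∩ Vera ∩ Tomás: 12:00–13:25, 13:30–13:40, 13:55–14:00.
Windows ≥ 15 min: 12:00–13:25.

12:00–13:25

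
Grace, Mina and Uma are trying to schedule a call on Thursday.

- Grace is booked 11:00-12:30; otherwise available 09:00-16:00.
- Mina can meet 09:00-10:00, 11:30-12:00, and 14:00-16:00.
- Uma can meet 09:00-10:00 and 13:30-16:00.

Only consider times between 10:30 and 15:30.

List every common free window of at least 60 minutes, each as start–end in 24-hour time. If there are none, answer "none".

14:00–15:30

Grace free within 09:00–16:00: 09:00–11:00, 12:30–16:00.
Grace ∩ Mina: 09:00–10:00, 14:00–16:00.
Grace ∩ Mina ∩ Uma: 09:00–10:00, 14:00–16:00.
Restricted to 10:30–15:30: 14:00–15:30.
Windows ≥ 60 min: 14:00–15:30.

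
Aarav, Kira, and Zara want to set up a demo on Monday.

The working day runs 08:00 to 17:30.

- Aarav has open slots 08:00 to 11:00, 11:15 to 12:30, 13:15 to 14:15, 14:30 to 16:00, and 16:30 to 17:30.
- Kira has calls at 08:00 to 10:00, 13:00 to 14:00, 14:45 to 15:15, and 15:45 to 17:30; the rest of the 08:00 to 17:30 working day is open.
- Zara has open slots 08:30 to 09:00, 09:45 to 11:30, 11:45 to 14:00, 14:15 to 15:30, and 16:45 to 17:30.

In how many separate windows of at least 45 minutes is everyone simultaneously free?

Kira free within 08:00–17:30: 10:00–13:00, 14:00–14:45, 15:15–15:45.
Aarav ∩ Kira: 10:00–11:00, 11:15–12:30, 14:00–14:15, 14:30–14:45, 15:15–15:45.
Aarav ∩ Kira ∩ Zara: 10:00–11:00, 11:15–11:30, 11:45–12:30, 14:30–14:45, 15:15–15:30.
Windows ≥ 45 min: 10:00–11:00, 11:45–12:30.
That's 2 windows.

2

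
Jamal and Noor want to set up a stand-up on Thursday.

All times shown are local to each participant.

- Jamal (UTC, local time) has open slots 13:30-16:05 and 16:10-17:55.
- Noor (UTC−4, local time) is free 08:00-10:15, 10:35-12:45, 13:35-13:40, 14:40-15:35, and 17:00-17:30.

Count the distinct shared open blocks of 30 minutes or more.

3

Jamal → UTC: 13:30–16:05, 16:10–17:55.
Noor → UTC: 12:00–14:15, 14:35–16:45, 17:35–17:40, 18:40–19:35, 21:00–21:30.
Jamal ∩ Noor: 13:30–14:15, 14:35–16:05, 16:10–16:45, 17:35–17:40.
Windows ≥ 30 min: 13:30–14:15, 14:35–16:05, 16:10–16:45.
That's 3 windows.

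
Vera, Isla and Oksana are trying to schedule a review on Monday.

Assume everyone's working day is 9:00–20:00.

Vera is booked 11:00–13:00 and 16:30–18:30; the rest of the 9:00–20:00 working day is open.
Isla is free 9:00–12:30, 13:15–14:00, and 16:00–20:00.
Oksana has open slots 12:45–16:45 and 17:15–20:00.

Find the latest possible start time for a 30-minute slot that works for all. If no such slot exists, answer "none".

19:30

Vera free within 09:00–20:00: 09:00–11:00, 13:00–16:30, 18:30–20:00.
Vera ∩ Isla: 09:00–11:00, 13:15–14:00, 16:00–16:30, 18:30–20:00.
Vera ∩ Isla ∩ Oksana: 13:15–14:00, 16:00–16:30, 18:30–20:00.
Windows ≥ 30 min: 13:15–14:00, 16:00–16:30, 18:30–20:00.
Latest start in the last window 18:30–20:00 is 20:00 − 30 min = 19:30.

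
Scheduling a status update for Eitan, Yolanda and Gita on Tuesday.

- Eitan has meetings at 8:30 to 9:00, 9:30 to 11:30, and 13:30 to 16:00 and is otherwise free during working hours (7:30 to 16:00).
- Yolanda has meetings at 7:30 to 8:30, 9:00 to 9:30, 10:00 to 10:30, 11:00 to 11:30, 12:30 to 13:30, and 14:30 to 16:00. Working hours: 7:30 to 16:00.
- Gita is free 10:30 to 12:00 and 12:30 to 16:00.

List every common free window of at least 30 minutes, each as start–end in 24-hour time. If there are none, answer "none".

Eitan free within 07:30–16:00: 07:30–08:30, 09:00–09:30, 11:30–13:30.
Yolanda free within 07:30–16:00: 08:30–09:00, 09:30–10:00, 10:30–11:00, 11:30–12:30, 13:30–14:30.
Eitan ∩ Yolanda: 11:30–12:30.
Eitan ∩ Yolanda ∩ Gita: 11:30–12:00.
Windows ≥ 30 min: 11:30–12:00.

11:30–12:00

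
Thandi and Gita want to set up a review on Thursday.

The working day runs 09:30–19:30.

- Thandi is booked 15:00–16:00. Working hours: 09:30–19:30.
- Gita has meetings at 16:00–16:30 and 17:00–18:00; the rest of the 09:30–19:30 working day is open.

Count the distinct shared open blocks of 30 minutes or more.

Thandi free within 09:30–19:30: 09:30–15:00, 16:00–19:30.
Gita free within 09:30–19:30: 09:30–16:00, 16:30–17:00, 18:00–19:30.
Thandi ∩ Gita: 09:30–15:00, 16:30–17:00, 18:00–19:30.
Windows ≥ 30 min: 09:30–15:00, 16:30–17:00, 18:00–19:30.
That's 3 windows.

3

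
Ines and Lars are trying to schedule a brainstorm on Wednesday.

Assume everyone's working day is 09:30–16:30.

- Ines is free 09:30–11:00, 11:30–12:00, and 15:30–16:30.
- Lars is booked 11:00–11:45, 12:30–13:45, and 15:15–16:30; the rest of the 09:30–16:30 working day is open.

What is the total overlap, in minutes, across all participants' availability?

105 minutes

Lars free within 09:30–16:30: 09:30–11:00, 11:45–12:30, 13:45–15:15.
Ines ∩ Lars: 09:30–11:00, 11:45–12:00.
Total common minutes: 90 + 15 = 105.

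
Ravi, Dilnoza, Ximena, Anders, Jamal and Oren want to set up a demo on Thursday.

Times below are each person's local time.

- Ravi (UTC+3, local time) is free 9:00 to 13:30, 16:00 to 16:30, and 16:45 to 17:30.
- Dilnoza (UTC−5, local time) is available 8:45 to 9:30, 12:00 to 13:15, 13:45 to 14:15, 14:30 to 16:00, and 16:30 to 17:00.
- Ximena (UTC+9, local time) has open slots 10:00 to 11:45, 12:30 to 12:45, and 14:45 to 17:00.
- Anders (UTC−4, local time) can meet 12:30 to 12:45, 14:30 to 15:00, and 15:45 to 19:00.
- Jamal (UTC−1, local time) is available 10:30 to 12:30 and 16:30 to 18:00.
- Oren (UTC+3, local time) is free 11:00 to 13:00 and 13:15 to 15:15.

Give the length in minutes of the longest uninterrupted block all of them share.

0 minutes

Ravi → UTC: 06:00–10:30, 13:00–13:30, 13:45–14:30.
Dilnoza → UTC: 13:45–14:30, 17:00–18:15, 18:45–19:15, 19:30–21:00, 21:30–22:00.
Ximena → UTC: 01:00–02:45, 03:30–03:45, 05:45–08:00.
Anders → UTC: 16:30–16:45, 18:30–19:00, 19:45–23:00.
Jamal → UTC: 11:30–13:30, 17:30–19:00.
Oren → UTC: 08:00–10:00, 10:15–12:15.
Ravi ∩ Dilnoza: 13:45–14:30.
Ravi ∩ Dilnoza ∩ Ximena: (none).
Ravi ∩ Dilnoza ∩ Ximena ∩ Anders: (none).
Ravi ∩ Dilnoza ∩ Ximena ∩ Anders ∩ Jamal: (none).
Ravi ∩ Dilnoza ∩ Ximena ∩ Anders ∩ Jamal ∩ Oren: (none).
No common window.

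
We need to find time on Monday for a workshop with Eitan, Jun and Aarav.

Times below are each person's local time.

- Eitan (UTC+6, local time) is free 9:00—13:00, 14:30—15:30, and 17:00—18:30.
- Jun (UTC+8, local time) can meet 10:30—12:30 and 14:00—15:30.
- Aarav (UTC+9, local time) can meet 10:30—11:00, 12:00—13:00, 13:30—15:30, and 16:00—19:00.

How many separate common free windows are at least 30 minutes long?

2

Eitan → UTC: 03:00–07:00, 08:30–09:30, 11:00–12:30.
Jun → UTC: 02:30–04:30, 06:00–07:30.
Aarav → UTC: 01:30–02:00, 03:00–04:00, 04:30–06:30, 07:00–10:00.
Eitan ∩ Jun: 03:00–04:30, 06:00–07:00.
Eitan ∩ Jun ∩ Aarav: 03:00–04:00, 06:00–06:30.
Windows ≥ 30 min: 03:00–04:00, 06:00–06:30.
That's 2 windows.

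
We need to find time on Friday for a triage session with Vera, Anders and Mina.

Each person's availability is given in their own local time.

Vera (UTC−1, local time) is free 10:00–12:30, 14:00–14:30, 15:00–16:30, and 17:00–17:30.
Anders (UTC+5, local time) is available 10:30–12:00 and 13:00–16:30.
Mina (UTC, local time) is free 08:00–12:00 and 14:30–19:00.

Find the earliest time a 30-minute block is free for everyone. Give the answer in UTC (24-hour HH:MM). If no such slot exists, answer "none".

11:00

Vera → UTC: 11:00–13:30, 15:00–15:30, 16:00–17:30, 18:00–18:30.
Anders → UTC: 05:30–07:00, 08:00–11:30.
Mina → UTC: 08:00–12:00, 14:30–19:00.
Vera ∩ Anders: 11:00–11:30.
Vera ∩ Anders ∩ Mina: 11:00–11:30.
Windows ≥ 30 min: 11:00–11:30.
Earliest such window starts at 11:00.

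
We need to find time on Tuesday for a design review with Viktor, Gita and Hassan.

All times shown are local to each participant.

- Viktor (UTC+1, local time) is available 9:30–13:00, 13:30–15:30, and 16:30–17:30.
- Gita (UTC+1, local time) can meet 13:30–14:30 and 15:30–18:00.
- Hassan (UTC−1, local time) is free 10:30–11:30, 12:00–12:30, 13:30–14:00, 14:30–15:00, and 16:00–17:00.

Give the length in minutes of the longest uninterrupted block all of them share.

30 minutes

Viktor → UTC: 08:30–12:00, 12:30–14:30, 15:30–16:30.
Gita → UTC: 12:30–13:30, 14:30–17:00.
Hassan → UTC: 11:30–12:30, 13:00–13:30, 14:30–15:00, 15:30–16:00, 17:00–18:00.
Viktor ∩ Gita: 12:30–13:30, 15:30–16:30.
Viktor ∩ Gita ∩ Hassan: 13:00–13:30, 15:30–16:00.
Common window lengths: 30, 30 min; longest is 30.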